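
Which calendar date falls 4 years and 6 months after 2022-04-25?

Advancing 4 years and 6 months from April 25, 2022.
+4 years → 2026; month 4 + 6 = 10 → October 2026.
Day 25 is valid in October, giving October 25, 2026.

October 25, 2026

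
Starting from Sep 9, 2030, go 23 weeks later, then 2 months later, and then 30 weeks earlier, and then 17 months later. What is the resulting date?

February 19, 2032

Advancing 23 weeks (= 161 days) from September 9, 2030:
September has 30 days, so 30 − 9 = 21 days remain after September 9, 2030; 161 − 21 = 140 left.
October 2030 has 31 days: 140 − 31 = 109 left.
November 2030 has 30 days: 109 − 30 = 79 left.
December 2030 has 31 days: 79 − 31 = 48 left.
January 2031 has 31 days: 48 − 31 = 17 left.
17 days into February 2031 → February 17, 2031.
Counting forward 2 months from February 17, 2031:
month 2 + 2 = 4 → April 2031.
Day 17 is valid in April, giving April 17, 2031.
Counting back 30 weeks (= 210 days) from April 17, 2031:
Going back 17 days from April 17, 2031 reaches the end of the previous month; 210 − 17 = 193 left.
March 2031 has 31 days: 193 − 31 = 162 left.
February 2031 has 28 days (2031 is not a leap year): 162 − 28 = 134 left.
January 2031 has 31 days: 134 − 31 = 103 left.
December 2030 has 31 days: 103 − 31 = 72 left.
November 2030 has 30 days: 72 − 30 = 42 left.
October 2030 has 31 days: 42 − 31 = 11 left.
September 2030 has 30 days; 30 − 11 = 19 → September 19, 2030.
Counting forward 17 months from September 19, 2030:
month 9 + 17 = 26, which is month 2 of year 2032 → February 2032.
Day 19 is valid in February, giving February 19, 2032.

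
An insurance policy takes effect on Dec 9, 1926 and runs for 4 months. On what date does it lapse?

April 9, 1927

Advancing 4 months from December 9, 1926.
month 12 + 4 = 16, which is month 4 of year 1927 → April 1927.
Day 9 is valid in April, giving April 9, 1927.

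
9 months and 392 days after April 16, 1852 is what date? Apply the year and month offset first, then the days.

February 12, 1854

Adding 9 months and 392 days from April 16, 1852: first the month/year part, then the days.
month 4 + 9 = 13, which is month 1 of year 1853 → January 1853.
Day 16 is valid in January, giving January 16, 1853.
Now add 392 days from January 16, 1853.
January has 31 days, so 31 − 16 = 15 days remain after January 16, 1853; 392 − 15 = 377 left.
February 1853 has 28 days (1853 is not a leap year): 377 − 28 = 349 left.
March 1853 has 31 days: 349 − 31 = 318 left.
April 1853 has 30 days: 318 − 30 = 288 left.
May 1853 has 31 days: 288 − 31 = 257 left.
June 1853 has 30 days: 257 − 30 = 227 left.
July 1853 has 31 days: 227 − 31 = 196 left.
August 1853 has 31 days: 196 − 31 = 165 left.
September 1853 has 30 days: 165 − 30 = 135 left.
October 1853 has 31 days: 135 − 31 = 104 left.
November 1853 has 30 days: 104 − 30 = 74 left.
December 1853 has 31 days: 74 − 31 = 43 left.
January 1854 has 31 days: 43 − 31 = 12 left.
12 days into February 1854 → February 12, 1854.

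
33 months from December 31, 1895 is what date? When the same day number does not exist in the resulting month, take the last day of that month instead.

Counting forward 33 months from December 31, 1895.
month 12 + 33 = 45, which is month 9 of year 1898 → September 1898.
September 1898 has only 30 days and the start was day 31, so the date clamps to September 30, 1898.

September 30, 1898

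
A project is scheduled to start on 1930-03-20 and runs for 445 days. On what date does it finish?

June 8, 1931

Adding 445 days from March 20, 1930.
March has 31 days, so 31 − 20 = 11 days remain after March 20, 1930; 445 − 11 = 434 left.
April 1930 has 30 days: 434 − 30 = 404 left.
May 1930 has 31 days: 404 − 31 = 373 left.
June 1930 has 30 days: 373 − 30 = 343 left.
July 1930 has 31 days: 343 − 31 = 312 left.
August 1930 has 31 days: 312 − 31 = 281 left.
September 1930 has 30 days: 281 − 30 = 251 left.
October 1930 has 31 days: 251 − 31 = 220 left.
November 1930 has 30 days: 220 − 30 = 190 left.
December 1930 has 31 days: 190 − 31 = 159 left.
January 1931 has 31 days: 159 − 31 = 128 left.
February 1931 has 28 days (1931 is not a leap year): 128 − 28 = 100 left.
March 1931 has 31 days: 100 − 31 = 69 left.
April 1931 has 30 days: 69 − 30 = 39 left.
May 1931 has 31 days: 39 − 31 = 8 left.
8 days into June 1931 → June 8, 1931.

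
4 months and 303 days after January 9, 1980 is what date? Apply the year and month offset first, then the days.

March 8, 1981

Adding 4 months and 303 days from January 9, 1980: first the month/year part, then the days.
month 1 + 4 = 5 → May 1980.
Day 9 is valid in May, giving May 9, 1980.
Now add 303 days from May 9, 1980.
May has 31 days, so 31 − 9 = 22 days remain after May 9, 1980; 303 − 22 = 281 left.
June 1980 has 30 days: 281 − 30 = 251 left.
July 1980 has 31 days: 251 − 31 = 220 left.
August 1980 has 31 days: 220 − 31 = 189 left.
September 1980 has 30 days: 189 − 30 = 159 left.
October 1980 has 31 days: 159 − 31 = 128 left.
November 1980 has 30 days: 128 − 30 = 98 left.
December 1980 has 31 days: 98 − 31 = 67 left.
January 1981 has 31 days: 67 − 31 = 36 left.
February 1981 has 28 days (1981 is not a leap year): 36 − 28 = 8 left.
8 days into March 1981 → March 8, 1981.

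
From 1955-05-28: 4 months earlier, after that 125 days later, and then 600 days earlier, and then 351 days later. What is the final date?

Counting back 4 months from May 28, 1955:
month 5 − 4 = 1 → January 1955.
Day 28 is valid in January, giving January 28, 1955.
Advancing 125 days from January 28, 1955:
January has 31 days, so 31 − 28 = 3 days remain after January 28, 1955; 125 − 3 = 122 left.
February 1955 has 28 days (1955 is not a leap year): 122 − 28 = 94 left.
March 1955 has 31 days: 94 − 31 = 63 left.
April 1955 has 30 days: 63 − 30 = 33 left.
May 1955 has 31 days: 33 − 31 = 2 left.
2 days into June 1955 → June 2, 1955.
Going back 600 days from June 2, 1955:
Going back 2 days from June 2, 1955 reaches the end of the previous month; 600 − 2 = 598 left.
May 1955 has 31 days: 598 − 31 = 567 left.
April 1955 has 30 days: 567 − 30 = 537 left.
March 1955 has 31 days: 537 − 31 = 506 left.
February 1955 has 28 days (1955 is not a leap year): 506 − 28 = 478 left.
January 1955 has 31 days: 478 − 31 = 447 left.
December 1954 has 31 days: 447 − 31 = 416 left.
November 1954 has 30 days: 416 − 30 = 386 left.
October 1954 has 31 days: 386 − 31 = 355 left.
September 1954 has 30 days: 355 − 30 = 325 left.
August 1954 has 31 days: 325 − 31 = 294 left.
July 1954 has 31 days: 294 − 31 = 263 left.
June 1954 has 30 days: 263 − 30 = 233 left.
May 1954 has 31 days: 233 − 31 = 202 left.
April 1954 has 30 days: 202 − 30 = 172 left.
March 1954 has 31 days: 172 − 31 = 141 left.
February 1954 has 28 days (1954 is not a leap year): 141 − 28 = 113 left.
January 1954 has 31 days: 113 − 31 = 82 left.
December 1953 has 31 days: 82 − 31 = 51 left.
November 1953 has 30 days: 51 − 30 = 21 left.
October 1953 has 31 days; 31 − 21 = 10 → October 10, 1953.
Counting forward 351 days from October 10, 1953:
October has 31 days, so 31 − 10 = 21 days remain after October 10, 1953; 351 − 21 = 330 left.
November 1953 has 30 days: 330 − 30 = 300 left.
December 1953 has 31 days: 300 − 31 = 269 left.
January 1954 has 31 days: 269 − 31 = 238 left.
February 1954 has 28 days (1954 is not a leap year): 238 − 28 = 210 left.
March 1954 has 31 days: 210 − 31 = 179 left.
April 1954 has 30 days: 179 − 30 = 149 left.
May 1954 has 31 days: 149 − 31 = 118 left.
June 1954 has 30 days: 118 − 30 = 88 left.
July 1954 has 31 days: 88 − 31 = 57 left.
August 1954 has 31 days: 57 − 31 = 26 left.
26 days into September 1954 → September 26, 1954.

September 26, 1954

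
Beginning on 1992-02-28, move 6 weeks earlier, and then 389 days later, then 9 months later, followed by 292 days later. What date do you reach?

Going back 6 weeks (= 42 days) from February 28, 1992:
Going back 28 days from February 28, 1992 reaches the end of the previous month; 42 − 28 = 14 left.
January 1992 has 31 days; 31 − 14 = 17 → January 17, 1992.
Adding 389 days from January 17, 1992:
January has 31 days, so 31 − 17 = 14 days remain after January 17, 1992; 389 − 14 = 375 left.
February 1992 has 29 days (1992 is a leap year): 375 − 29 = 346 left.
March 1992 has 31 days: 346 − 31 = 315 left.
April 1992 has 30 days: 315 − 30 = 285 left.
May 1992 has 31 days: 285 − 31 = 254 left.
June 1992 has 30 days: 254 − 30 = 224 left.
July 1992 has 31 days: 224 − 31 = 193 left.
August 1992 has 31 days: 193 − 31 = 162 left.
September 1992 has 30 days: 162 − 30 = 132 left.
October 1992 has 31 days: 132 − 31 = 101 left.
November 1992 has 30 days: 101 − 30 = 71 left.
December 1992 has 31 days: 71 − 31 = 40 left.
January 1993 has 31 days: 40 − 31 = 9 left.
9 days into February 1993 → February 9, 1993.
Counting forward 9 months from February 9, 1993:
month 2 + 9 = 11 → November 1993.
Day 9 is valid in November, giving November 9, 1993.
Adding 292 days from November 9, 1993:
November has 30 days, so 30 − 9 = 21 days remain after November 9, 1993; 292 − 21 = 271 left.
December 1993 has 31 days: 271 − 31 = 240 left.
January 1994 has 31 days: 240 − 31 = 209 left.
February 1994 has 28 days (1994 is not a leap year): 209 − 28 = 181 left.
March 1994 has 31 days: 181 − 31 = 150 left.
April 1994 has 30 days: 150 − 30 = 120 left.
May 1994 has 31 days: 120 − 31 = 89 left.
June 1994 has 30 days: 89 − 30 = 59 left.
July 1994 has 31 days: 59 − 31 = 28 left.
28 days into August 1994 → August 28, 1994.

August 28, 1994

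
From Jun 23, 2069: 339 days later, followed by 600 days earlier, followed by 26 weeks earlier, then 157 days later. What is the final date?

Adding 339 days from June 23, 2069:
June has 30 days, so 30 − 23 = 7 days remain after June 23, 2069; 339 − 7 = 332 left.
July 2069 has 31 days: 332 − 31 = 301 left.
August 2069 has 31 days: 301 − 31 = 270 left.
September 2069 has 30 days: 270 − 30 = 240 left.
October 2069 has 31 days: 240 − 31 = 209 left.
November 2069 has 30 days: 209 − 30 = 179 left.
December 2069 has 31 days: 179 − 31 = 148 left.
January 2070 has 31 days: 148 − 31 = 117 left.
February 2070 has 28 days (2070 is not a leap year): 117 − 28 = 89 left.
March 2070 has 31 days: 89 − 31 = 58 left.
April 2070 has 30 days: 58 − 30 = 28 left.
28 days into May 2070 → May 28, 2070.
Going back 600 days from May 28, 2070:
Going back 28 days from May 28, 2070 reaches the end of the previous month; 600 − 28 = 572 left.
April 2070 has 30 days: 572 − 30 = 542 left.
March 2070 has 31 days: 542 − 31 = 511 left.
February 2070 has 28 days (2070 is not a leap year): 511 − 28 = 483 left.
January 2070 has 31 days: 483 − 31 = 452 left.
December 2069 has 31 days: 452 − 31 = 421 left.
November 2069 has 30 days: 421 − 30 = 391 left.
October 2069 has 31 days: 391 − 31 = 360 left.
September 2069 has 30 days: 360 − 30 = 330 left.
August 2069 has 31 days: 330 − 31 = 299 left.
July 2069 has 31 days: 299 − 31 = 268 left.
June 2069 has 30 days: 268 − 30 = 238 left.
May 2069 has 31 days: 238 − 31 = 207 left.
April 2069 has 30 days: 207 − 30 = 177 left.
March 2069 has 31 days: 177 − 31 = 146 left.
February 2069 has 28 days (2069 is not a leap year): 146 − 28 = 118 left.
January 2069 has 31 days: 118 − 31 = 87 left.
December 2068 has 31 days: 87 − 31 = 56 left.
November 2068 has 30 days: 56 − 30 = 26 left.
October 2068 has 31 days; 31 − 26 = 5 → October 5, 2068.
Going back 26 weeks (= 182 days) from October 5, 2068:
Going back 5 days from October 5, 2068 reaches the end of the previous month; 182 − 5 = 177 left.
September 2068 has 30 days: 177 − 30 = 147 left.
August 2068 has 31 days: 147 − 31 = 116 left.
July 2068 has 31 days: 116 − 31 = 85 left.
June 2068 has 30 days: 85 − 30 = 55 left.
May 2068 has 31 days: 55 − 31 = 24 left.
April 2068 has 30 days; 30 − 24 = 6 → April 6, 2068.
Counting forward 157 days from April 6, 2068:
April has 30 days, so 30 − 6 = 24 days remain after April 6, 2068; 157 − 24 = 133 left.
May 2068 has 31 days: 133 − 31 = 102 left.
June 2068 has 30 days: 102 − 30 = 72 left.
July 2068 has 31 days: 72 − 31 = 41 left.
August 2068 has 31 days: 41 − 31 = 10 left.
10 days into September 2068 → September 10, 2068.

September 10, 2068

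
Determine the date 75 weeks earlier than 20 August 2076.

March 14, 2075

Going back 75 weeks = 525 days from August 20, 2076.
Going back 20 days from August 20, 2076 reaches the end of the previous month; 525 − 20 = 505 left.
July 2076 has 31 days: 505 − 31 = 474 left.
June 2076 has 30 days: 474 − 30 = 444 left.
May 2076 has 31 days: 444 − 31 = 413 left.
April 2076 has 30 days: 413 − 30 = 383 left.
March 2076 has 31 days: 383 − 31 = 352 left.
February 2076 has 29 days (2076 is a leap year): 352 − 29 = 323 left.
January 2076 has 31 days: 323 − 31 = 292 left.
December 2075 has 31 days: 292 − 31 = 261 left.
November 2075 has 30 days: 261 − 30 = 231 left.
October 2075 has 31 days: 231 − 31 = 200 left.
September 2075 has 30 days: 200 − 30 = 170 left.
August 2075 has 31 days: 170 − 31 = 139 left.
July 2075 has 31 days: 139 − 31 = 108 left.
June 2075 has 30 days: 108 − 30 = 78 left.
May 2075 has 31 days: 78 − 31 = 47 left.
April 2075 has 30 days: 47 − 30 = 17 left.
March 2075 has 31 days; 31 − 17 = 14 → March 14, 2075.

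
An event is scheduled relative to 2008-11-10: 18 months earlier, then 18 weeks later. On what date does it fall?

September 13, 2007

Going back 18 months from November 10, 2008:
month 11 − 18 = -7, which is month 5 of year 2007 → May 2007.
Day 10 is valid in May, giving May 10, 2007.
Advancing 18 weeks (= 126 days) from May 10, 2007:
May has 31 days, so 31 − 10 = 21 days remain after May 10, 2007; 126 − 21 = 105 left.
June 2007 has 30 days: 105 − 30 = 75 left.
July 2007 has 31 days: 75 − 31 = 44 left.
August 2007 has 31 days: 44 − 31 = 13 left.
13 days into September 2007 → September 13, 2007.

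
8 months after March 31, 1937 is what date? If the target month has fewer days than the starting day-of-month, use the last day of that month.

November 30, 1937

Adding 8 months from March 31, 1937.
month 3 + 8 = 11 → November 1937.
November 1937 has only 30 days and the start was day 31, so the date clamps to November 30, 1937.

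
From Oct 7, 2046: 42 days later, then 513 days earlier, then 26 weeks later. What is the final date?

Adding 42 days from October 7, 2046:
October has 31 days, so 31 − 7 = 24 days remain after October 7, 2046; 42 − 24 = 18 left.
18 days into November 2046 → November 18, 2046.
Going back 513 days from November 18, 2046:
Going back 18 days from November 18, 2046 reaches the end of the previous month; 513 − 18 = 495 left.
October 2046 has 31 days: 495 − 31 = 464 left.
September 2046 has 30 days: 464 − 30 = 434 left.
August 2046 has 31 days: 434 − 31 = 403 left.
July 2046 has 31 days: 403 − 31 = 372 left.
June 2046 has 30 days: 372 − 30 = 342 left.
May 2046 has 31 days: 342 − 31 = 311 left.
April 2046 has 30 days: 311 − 30 = 281 left.
March 2046 has 31 days: 281 − 31 = 250 left.
February 2046 has 28 days (2046 is not a leap year): 250 − 28 = 222 left.
January 2046 has 31 days: 222 − 31 = 191 left.
December 2045 has 31 days: 191 − 31 = 160 left.
November 2045 has 30 days: 160 − 30 = 130 left.
October 2045 has 31 days: 130 − 31 = 99 left.
September 2045 has 30 days: 99 − 30 = 69 left.
August 2045 has 31 days: 69 − 31 = 38 left.
July 2045 has 31 days: 38 − 31 = 7 left.
June 2045 has 30 days; 30 − 7 = 23 → June 23, 2045.
Advancing 26 weeks (= 182 days) from June 23, 2045:
June has 30 days, so 30 − 23 = 7 days remain after June 23, 2045; 182 − 7 = 175 left.
July 2045 has 31 days: 175 − 31 = 144 left.
August 2045 has 31 days: 144 − 31 = 113 left.
September 2045 has 30 days: 113 − 30 = 83 left.
October 2045 has 31 days: 83 − 31 = 52 left.
November 2045 has 30 days: 52 − 30 = 22 left.
22 days into December 2045 → December 22, 2045.

December 22, 2045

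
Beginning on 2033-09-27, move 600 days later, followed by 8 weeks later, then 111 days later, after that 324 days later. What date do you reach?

September 22, 2036

Adding 600 days from September 27, 2033:
September has 30 days, so 30 − 27 = 3 days remain after September 27, 2033; 600 − 3 = 597 left.
October 2033 has 31 days: 597 − 31 = 566 left.
November 2033 has 30 days: 566 − 30 = 536 left.
December 2033 has 31 days: 536 − 31 = 505 left.
January 2034 has 31 days: 505 − 31 = 474 left.
February 2034 has 28 days (2034 is not a leap year): 474 − 28 = 446 left.
March 2034 has 31 days: 446 − 31 = 415 left.
April 2034 has 30 days: 415 − 30 = 385 left.
May 2034 has 31 days: 385 − 31 = 354 left.
June 2034 has 30 days: 354 − 30 = 324 left.
July 2034 has 31 days: 324 − 31 = 293 left.
August 2034 has 31 days: 293 − 31 = 262 left.
September 2034 has 30 days: 262 − 30 = 232 left.
October 2034 has 31 days: 232 − 31 = 201 left.
November 2034 has 30 days: 201 − 30 = 171 left.
December 2034 has 31 days: 171 − 31 = 140 left.
January 2035 has 31 days: 140 − 31 = 109 left.
February 2035 has 28 days (2035 is not a leap year): 109 − 28 = 81 left.
March 2035 has 31 days: 81 − 31 = 50 left.
April 2035 has 30 days: 50 − 30 = 20 left.
20 days into May 2035 → May 20, 2035.
Advancing 8 weeks (= 56 days) from May 20, 2035:
May has 31 days, so 31 − 20 = 11 days remain after May 20, 2035; 56 − 11 = 45 left.
June 2035 has 30 days: 45 − 30 = 15 left.
15 days into July 2035 → July 15, 2035.
Adding 111 days from July 15, 2035:
July has 31 days, so 31 − 15 = 16 days remain after July 15, 2035; 111 − 16 = 95 left.
August 2035 has 31 days: 95 − 31 = 64 left.
September 2035 has 30 days: 64 − 30 = 34 left.
October 2035 has 31 days: 34 − 31 = 3 left.
3 days into November 2035 → November 3, 2035.
Adding 324 days from November 3, 2035:
November has 30 days, so 30 − 3 = 27 days remain after November 3, 2035; 324 − 27 = 297 left.
December 2035 has 31 days: 297 − 31 = 266 left.
January 2036 has 31 days: 266 − 31 = 235 left.
February 2036 has 29 days (2036 is a leap year): 235 − 29 = 206 left.
March 2036 has 31 days: 206 − 31 = 175 left.
April 2036 has 30 days: 175 − 30 = 145 left.
May 2036 has 31 days: 145 − 31 = 114 left.
June 2036 has 30 days: 114 − 30 = 84 left.
July 2036 has 31 days: 84 − 31 = 53 left.
August 2036 has 31 days: 53 − 31 = 22 left.
22 days into September 2036 → September 22, 2036.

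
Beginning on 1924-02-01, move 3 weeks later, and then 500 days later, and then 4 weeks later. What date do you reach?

August 3, 1925

Adding 3 weeks (= 21 days) from February 1, 1924:
February has 29 days; 1 + 21 = 22, still in February.
Advancing 500 days from February 22, 1924:
February has 29 days, so 29 − 22 = 7 days remain after February 22, 1924; 500 − 7 = 493 left.
March 1924 has 31 days: 493 − 31 = 462 left.
April 1924 has 30 days: 462 − 30 = 432 left.
May 1924 has 31 days: 432 − 31 = 401 left.
June 1924 has 30 days: 401 − 30 = 371 left.
July 1924 has 31 days: 371 − 31 = 340 left.
August 1924 has 31 days: 340 − 31 = 309 left.
September 1924 has 30 days: 309 − 30 = 279 left.
October 1924 has 31 days: 279 − 31 = 248 left.
November 1924 has 30 days: 248 − 30 = 218 left.
December 1924 has 31 days: 218 − 31 = 187 left.
January 1925 has 31 days: 187 − 31 = 156 left.
February 1925 has 28 days (1925 is not a leap year): 156 − 28 = 128 left.
March 1925 has 31 days: 128 − 31 = 97 left.
April 1925 has 30 days: 97 − 30 = 67 left.
May 1925 has 31 days: 67 − 31 = 36 left.
June 1925 has 30 days: 36 − 30 = 6 left.
6 days into July 1925 → July 6, 1925.
Counting forward 4 weeks (= 28 days) from July 6, 1925:
July has 31 days, so 31 − 6 = 25 days remain after July 6, 1925; 28 − 25 = 3 left.
3 days into August 1925 → August 3, 1925.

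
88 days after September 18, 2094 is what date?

December 15, 2094

Advancing 88 days from September 18, 2094.
September has 30 days, so 30 − 18 = 12 days remain after September 18, 2094; 88 − 12 = 76 left.
October 2094 has 31 days: 76 − 31 = 45 left.
November 2094 has 30 days: 45 − 30 = 15 left.
15 days into December 2094 → December 15, 2094.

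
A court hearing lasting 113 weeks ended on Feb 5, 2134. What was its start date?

Subtracting 113 weeks = 791 days from February 5, 2134.
Going back 5 days from February 5, 2134 reaches the end of the previous month; 791 − 5 = 786 left.
January 2134 has 31 days: 786 − 31 = 755 left.
December 2133 has 31 days: 755 − 31 = 724 left.
November 2133 has 30 days: 724 − 30 = 694 left.
October 2133 has 31 days: 694 − 31 = 663 left.
September 2133 has 30 days: 663 − 30 = 633 left.
August 2133 has 31 days: 633 − 31 = 602 left.
July 2133 has 31 days: 602 − 31 = 571 left.
June 2133 has 30 days: 571 − 30 = 541 left.
May 2133 has 31 days: 541 − 31 = 510 left.
April 2133 has 30 days: 510 − 30 = 480 left.
March 2133 has 31 days: 480 − 31 = 449 left.
February 2133 has 28 days (2133 is not a leap year): 449 − 28 = 421 left.
January 2133 has 31 days: 421 − 31 = 390 left.
December 2132 has 31 days: 390 − 31 = 359 left.
November 2132 has 30 days: 359 − 30 = 329 left.
October 2132 has 31 days: 329 − 31 = 298 left.
September 2132 has 30 days: 298 − 30 = 268 left.
August 2132 has 31 days: 268 − 31 = 237 left.
July 2132 has 31 days: 237 − 31 = 206 left.
June 2132 has 30 days: 206 − 30 = 176 left.
May 2132 has 31 days: 176 − 31 = 145 left.
April 2132 has 30 days: 145 − 30 = 115 left.
March 2132 has 31 days: 115 − 31 = 84 left.
February 2132 has 29 days (2132 is a leap year): 84 − 29 = 55 left.
January 2132 has 31 days: 55 − 31 = 24 left.
December 2131 has 31 days; 31 − 24 = 7 → December 7, 2131.

December 7, 2131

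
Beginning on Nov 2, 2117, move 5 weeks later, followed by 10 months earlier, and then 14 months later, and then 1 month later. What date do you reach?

May 7, 2118

Advancing 5 weeks (= 35 days) from November 2, 2117:
November has 30 days, so 30 − 2 = 28 days remain after November 2, 2117; 35 − 28 = 7 left.
7 days into December 2117 → December 7, 2117.
Counting back 10 months from December 7, 2117:
month 12 − 10 = 2 → February 2117.
Day 7 is valid in February, giving February 7, 2117.
Counting forward 14 months from February 7, 2117:
month 2 + 14 = 16, which is month 4 of year 2118 → April 2118.
Day 7 is valid in April, giving April 7, 2118.
Counting forward 1 month from April 7, 2118:
month 4 + 1 = 5 → May 2118.
Day 7 is valid in May, giving May 7, 2118.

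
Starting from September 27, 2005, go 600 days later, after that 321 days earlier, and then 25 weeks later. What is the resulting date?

Counting forward 600 days from September 27, 2005:
September has 30 days, so 30 − 27 = 3 days remain after September 27, 2005; 600 − 3 = 597 left.
October 2005 has 31 days: 597 − 31 = 566 left.
November 2005 has 30 days: 566 − 30 = 536 left.
December 2005 has 31 days: 536 − 31 = 505 left.
January 2006 has 31 days: 505 − 31 = 474 left.
February 2006 has 28 days (2006 is not a leap year): 474 − 28 = 446 left.
March 2006 has 31 days: 446 − 31 = 415 left.
April 2006 has 30 days: 415 − 30 = 385 left.
May 2006 has 31 days: 385 − 31 = 354 left.
June 2006 has 30 days: 354 − 30 = 324 left.
July 2006 has 31 days: 324 − 31 = 293 left.
August 2006 has 31 days: 293 − 31 = 262 left.
September 2006 has 30 days: 262 − 30 = 232 left.
October 2006 has 31 days: 232 − 31 = 201 left.
November 2006 has 30 days: 201 − 30 = 171 left.
December 2006 has 31 days: 171 − 31 = 140 left.
January 2007 has 31 days: 140 − 31 = 109 left.
February 2007 has 28 days (2007 is not a leap year): 109 − 28 = 81 left.
March 2007 has 31 days: 81 − 31 = 50 left.
April 2007 has 30 days: 50 − 30 = 20 left.
20 days into May 2007 → May 20, 2007.
Subtracting 321 days from May 20, 2007:
Going back 20 days from May 20, 2007 reaches the end of the previous month; 321 − 20 = 301 left.
April 2007 has 30 days: 301 − 30 = 271 left.
March 2007 has 31 days: 271 − 31 = 240 left.
February 2007 has 28 days (2007 is not a leap year): 240 − 28 = 212 left.
January 2007 has 31 days: 212 − 31 = 181 left.
December 2006 has 31 days: 181 − 31 = 150 left.
November 2006 has 30 days: 150 − 30 = 120 left.
October 2006 has 31 days: 120 − 31 = 89 left.
September 2006 has 30 days: 89 − 30 = 59 left.
August 2006 has 31 days: 59 − 31 = 28 left.
July 2006 has 31 days; 31 − 28 = 3 → July 3, 2006.
Adding 25 weeks (= 175 days) from July 3, 2006:
July has 31 days, so 31 − 3 = 28 days remain after July 3, 2006; 175 − 28 = 147 left.
August 2006 has 31 days: 147 − 31 = 116 left.
September 2006 has 30 days: 116 − 30 = 86 left.
October 2006 has 31 days: 86 − 31 = 55 left.
November 2006 has 30 days: 55 − 30 = 25 left.
25 days into December 2006 → December 25, 2006.

December 25, 2006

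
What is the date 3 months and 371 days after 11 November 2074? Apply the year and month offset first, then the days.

February 17, 2076

Adding 3 months and 371 days from November 11, 2074: first the month/year part, then the days.
month 11 + 3 = 14, which is month 2 of year 2075 → February 2075.
Day 11 is valid in February, giving February 11, 2075.
Now add 371 days from February 11, 2075.
February has 28 days, so 28 − 11 = 17 days remain after February 11, 2075; 371 − 17 = 354 left.
March 2075 has 31 days: 354 − 31 = 323 left.
April 2075 has 30 days: 323 − 30 = 293 left.
May 2075 has 31 days: 293 − 31 = 262 left.
June 2075 has 30 days: 262 − 30 = 232 left.
July 2075 has 31 days: 232 − 31 = 201 left.
August 2075 has 31 days: 201 − 31 = 170 left.
September 2075 has 30 days: 170 − 30 = 140 left.
October 2075 has 31 days: 140 − 31 = 109 left.
November 2075 has 30 days: 109 − 30 = 79 left.
December 2075 has 31 days: 79 − 31 = 48 left.
January 2076 has 31 days: 48 − 31 = 17 left.
17 days into February 2076 → February 17, 2076.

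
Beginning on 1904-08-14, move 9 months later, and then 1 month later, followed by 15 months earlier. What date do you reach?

March 14, 1904

Advancing 9 months from August 14, 1904:
month 8 + 9 = 17, which is month 5 of year 1905 → May 1905.
Day 14 is valid in May, giving May 14, 1905.
Adding 1 month from May 14, 1905:
month 5 + 1 = 6 → June 1905.
Day 14 is valid in June, giving June 14, 1905.
Subtracting 15 months from June 14, 1905:
month 6 − 15 = -9, which is month 3 of year 1904 → March 1904.
Day 14 is valid in March, giving March 14, 1904.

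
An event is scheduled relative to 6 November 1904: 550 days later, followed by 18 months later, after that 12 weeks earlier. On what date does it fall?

August 18, 1907

Advancing 550 days from November 6, 1904:
November has 30 days, so 30 − 6 = 24 days remain after November 6, 1904; 550 − 24 = 526 left.
December 1904 has 31 days: 526 − 31 = 495 left.
January 1905 has 31 days: 495 − 31 = 464 left.
February 1905 has 28 days (1905 is not a leap year): 464 − 28 = 436 left.
March 1905 has 31 days: 436 − 31 = 405 left.
April 1905 has 30 days: 405 − 30 = 375 left.
May 1905 has 31 days: 375 − 31 = 344 left.
June 1905 has 30 days: 344 − 30 = 314 left.
July 1905 has 31 days: 314 − 31 = 283 left.
August 1905 has 31 days: 283 − 31 = 252 left.
September 1905 has 30 days: 252 − 30 = 222 left.
October 1905 has 31 days: 222 − 31 = 191 left.
November 1905 has 30 days: 191 − 30 = 161 left.
December 1905 has 31 days: 161 − 31 = 130 left.
January 1906 has 31 days: 130 − 31 = 99 left.
February 1906 has 28 days (1906 is not a leap year): 99 − 28 = 71 left.
March 1906 has 31 days: 71 − 31 = 40 left.
April 1906 has 30 days: 40 − 30 = 10 left.
10 days into May 1906 → May 10, 1906.
Adding 18 months from May 10, 1906:
month 5 + 18 = 23, which is month 11 of year 1907 → November 1907.
Day 10 is valid in November, giving November 10, 1907.
Subtracting 12 weeks (= 84 days) from November 10, 1907:
Going back 10 days from November 10, 1907 reaches the end of the previous month; 84 − 10 = 74 left.
October 1907 has 31 days: 74 − 31 = 43 left.
September 1907 has 30 days: 43 − 30 = 13 left.
August 1907 has 31 days; 31 − 13 = 18 → August 18, 1907.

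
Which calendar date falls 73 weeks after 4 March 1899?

July 28, 1900

Adding 73 weeks = 511 days from March 4, 1899.
March has 31 days, so 31 − 4 = 27 days remain after March 4, 1899; 511 − 27 = 484 left.
April 1899 has 30 days: 484 − 30 = 454 left.
May 1899 has 31 days: 454 − 31 = 423 left.
June 1899 has 30 days: 423 − 30 = 393 left.
July 1899 has 31 days: 393 − 31 = 362 left.
August 1899 has 31 days: 362 − 31 = 331 left.
September 1899 has 30 days: 331 − 30 = 301 left.
October 1899 has 31 days: 301 − 31 = 270 left.
November 1899 has 30 days: 270 − 30 = 240 left.
December 1899 has 31 days: 240 − 31 = 209 left.
January 1900 has 31 days: 209 − 31 = 178 left.
February 1900 has 28 days (1900 is not a leap year (divisible by 100 but not 400)): 178 − 28 = 150 left.
March 1900 has 31 days: 150 − 31 = 119 left.
April 1900 has 30 days: 119 − 30 = 89 left.
May 1900 has 31 days: 89 − 31 = 58 left.
June 1900 has 30 days: 58 − 30 = 28 left.
28 days into July 1900 → July 28, 1900.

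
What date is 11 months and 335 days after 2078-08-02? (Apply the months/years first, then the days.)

Adding 11 months and 335 days from August 2, 2078: first the month/year part, then the days.
month 8 + 11 = 19, which is month 7 of year 2079 → July 2079.
Day 2 is valid in July, giving July 2, 2079.
Now add 335 days from July 2, 2079.
July has 31 days, so 31 − 2 = 29 days remain after July 2, 2079; 335 − 29 = 306 left.
August 2079 has 31 days: 306 − 31 = 275 left.
September 2079 has 30 days: 275 − 30 = 245 left.
October 2079 has 31 days: 245 − 31 = 214 left.
November 2079 has 30 days: 214 − 30 = 184 left.
December 2079 has 31 days: 184 − 31 = 153 left.
January 2080 has 31 days: 153 − 31 = 122 left.
February 2080 has 29 days (2080 is a leap year): 122 − 29 = 93 left.
March 2080 has 31 days: 93 − 31 = 62 left.
April 2080 has 30 days: 62 − 30 = 32 left.
May 2080 has 31 days: 32 − 31 = 1 left.
1 day into June 2080 → June 1, 2080.

June 1, 2080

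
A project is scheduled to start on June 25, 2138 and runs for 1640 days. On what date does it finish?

Counting forward 1640 days from June 25, 2138.
June has 30 days, so 30 − 25 = 5 days remain after June 25, 2138; 1640 − 5 = 1635 left.
July 2138 has 31 days: 1635 − 31 = 1604 left.
August 2138 has 31 days: 1604 − 31 = 1573 left.
September 2138 has 30 days: 1573 − 30 = 1543 left.
October 2138 has 31 days: 1543 − 31 = 1512 left.
November 2138 has 30 days: 1512 − 30 = 1482 left.
December 2138 has 31 days: 1482 − 31 = 1451 left.
January 2139 has 31 days: 1451 − 31 = 1420 left.
February 2139 has 28 days (2139 is not a leap year): 1420 − 28 = 1392 left.
March 2139 has 31 days: 1392 − 31 = 1361 left.
April 2139 has 30 days: 1361 − 30 = 1331 left.
May 2139 has 31 days: 1331 − 31 = 1300 left.
June 2139 has 30 days: 1300 − 30 = 1270 left.
July 2139 has 31 days: 1270 − 31 = 1239 left.
August 2139 has 31 days: 1239 − 31 = 1208 left.
September 2139 has 30 days: 1208 − 30 = 1178 left.
October 2139 has 31 days: 1178 − 31 = 1147 left.
November 2139 has 30 days: 1147 − 30 = 1117 left.
December 2139 has 31 days: 1117 − 31 = 1086 left.
January 2140 has 31 days: 1086 − 31 = 1055 left.
February 2140 has 29 days (2140 is a leap year): 1055 − 29 = 1026 left.
March 2140 has 31 days: 1026 − 31 = 995 left.
April 2140 has 30 days: 995 − 30 = 965 left.
May 2140 has 31 days: 965 − 31 = 934 left.
June 2140 has 30 days: 934 − 30 = 904 left.
July 2140 has 31 days: 904 − 31 = 873 left.
August 2140 has 31 days: 873 − 31 = 842 left.
September 2140 has 30 days: 842 − 30 = 812 left.
October 2140 has 31 days: 812 − 31 = 781 left.
November 2140 has 30 days: 781 − 30 = 751 left.
December 2140 has 31 days: 751 − 31 = 720 left.
January 2141 has 31 days: 720 − 31 = 689 left.
February 2141 has 28 days (2141 is not a leap year): 689 − 28 = 661 left.
March 2141 has 31 days: 661 − 31 = 630 left.
April 2141 has 30 days: 630 − 30 = 600 left.
May 2141 has 31 days: 600 − 31 = 569 left.
June 2141 has 30 days: 569 − 30 = 539 left.
July 2141 has 31 days: 539 − 31 = 508 left.
August 2141 has 31 days: 508 − 31 = 477 left.
September 2141 has 30 days: 477 − 30 = 447 left.
October 2141 has 31 days: 447 − 31 = 416 left.
November 2141 has 30 days: 416 − 30 = 386 left.
December 2141 has 31 days: 386 − 31 = 355 left.
January 2142 has 31 days: 355 − 31 = 324 left.
February 2142 has 28 days (2142 is not a leap year): 324 − 28 = 296 left.
March 2142 has 31 days: 296 − 31 = 265 left.
April 2142 has 30 days: 265 − 30 = 235 left.
May 2142 has 31 days: 235 − 31 = 204 left.
June 2142 has 30 days: 204 − 30 = 174 left.
July 2142 has 31 days: 174 − 31 = 143 left.
August 2142 has 31 days: 143 − 31 = 112 left.
September 2142 has 30 days: 112 − 30 = 82 left.
October 2142 has 31 days: 82 − 31 = 51 left.
November 2142 has 30 days: 51 − 30 = 21 left.
21 days into December 2142 → December 21, 2142.

December 21, 2142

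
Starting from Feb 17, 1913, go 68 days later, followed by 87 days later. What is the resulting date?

Advancing 68 days from February 17, 1913:
February has 28 days, so 28 − 17 = 11 days remain after February 17, 1913; 68 − 11 = 57 left.
March 1913 has 31 days: 57 − 31 = 26 left.
26 days into April 1913 → April 26, 1913.
Advancing 87 days from April 26, 1913:
April has 30 days, so 30 − 26 = 4 days remain after April 26, 1913; 87 − 4 = 83 left.
May 1913 has 31 days: 83 − 31 = 52 left.
June 1913 has 30 days: 52 − 30 = 22 left.
22 days into July 1913 → July 22, 1913.

July 22, 1913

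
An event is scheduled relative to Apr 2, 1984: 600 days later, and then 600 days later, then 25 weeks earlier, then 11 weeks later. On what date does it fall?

April 9, 1987

Advancing 600 days from April 2, 1984:
April has 30 days, so 30 − 2 = 28 days remain after April 2, 1984; 600 − 28 = 572 left.
May 1984 has 31 days: 572 − 31 = 541 left.
June 1984 has 30 days: 541 − 30 = 511 left.
July 1984 has 31 days: 511 − 31 = 480 left.
August 1984 has 31 days: 480 − 31 = 449 left.
September 1984 has 30 days: 449 − 30 = 419 left.
October 1984 has 31 days: 419 − 31 = 388 left.
November 1984 has 30 days: 388 − 30 = 358 left.
December 1984 has 31 days: 358 − 31 = 327 left.
January 1985 has 31 days: 327 − 31 = 296 left.
February 1985 has 28 days (1985 is not a leap year): 296 − 28 = 268 left.
March 1985 has 31 days: 268 − 31 = 237 left.
April 1985 has 30 days: 237 − 30 = 207 left.
May 1985 has 31 days: 207 − 31 = 176 left.
June 1985 has 30 days: 176 − 30 = 146 left.
July 1985 has 31 days: 146 − 31 = 115 left.
August 1985 has 31 days: 115 − 31 = 84 left.
September 1985 has 30 days: 84 − 30 = 54 left.
October 1985 has 31 days: 54 − 31 = 23 left.
23 days into November 1985 → November 23, 1985.
Adding 600 days from November 23, 1985:
November has 30 days, so 30 − 23 = 7 days remain after November 23, 1985; 600 − 7 = 593 left.
December 1985 has 31 days: 593 − 31 = 562 left.
January 1986 has 31 days: 562 − 31 = 531 left.
February 1986 has 28 days (1986 is not a leap year): 531 − 28 = 503 left.
March 1986 has 31 days: 503 − 31 = 472 left.
April 1986 has 30 days: 472 − 30 = 442 left.
May 1986 has 31 days: 442 − 31 = 411 left.
June 1986 has 30 days: 411 − 30 = 381 left.
July 1986 has 31 days: 381 − 31 = 350 left.
August 1986 has 31 days: 350 − 31 = 319 left.
September 1986 has 30 days: 319 − 30 = 289 left.
October 1986 has 31 days: 289 − 31 = 258 left.
November 1986 has 30 days: 258 − 30 = 228 left.
December 1986 has 31 days: 228 − 31 = 197 left.
January 1987 has 31 days: 197 − 31 = 166 left.
February 1987 has 28 days (1987 is not a leap year): 166 − 28 = 138 left.
March 1987 has 31 days: 138 − 31 = 107 left.
April 1987 has 30 days: 107 − 30 = 77 left.
May 1987 has 31 days: 77 − 31 = 46 left.
June 1987 has 30 days: 46 − 30 = 16 left.
16 days into July 1987 → July 16, 1987.
Counting back 25 weeks (= 175 days) from July 16, 1987:
Going back 16 days from July 16, 1987 reaches the end of the previous month; 175 − 16 = 159 left.
June 1987 has 30 days: 159 − 30 = 129 left.
May 1987 has 31 days: 129 − 31 = 98 left.
April 1987 has 30 days: 98 − 30 = 68 left.
March 1987 has 31 days: 68 − 31 = 37 left.
February 1987 has 28 days (1987 is not a leap year): 37 − 28 = 9 left.
January 1987 has 31 days; 31 − 9 = 22 → January 22, 1987.
Advancing 11 weeks (= 77 days) from January 22, 1987:
January has 31 days, so 31 − 22 = 9 days remain after January 22, 1987; 77 − 9 = 68 left.
February 1987 has 28 days (1987 is not a leap year): 68 − 28 = 40 left.
March 1987 has 31 days: 40 − 31 = 9 left.
9 days into April 1987 → April 9, 1987.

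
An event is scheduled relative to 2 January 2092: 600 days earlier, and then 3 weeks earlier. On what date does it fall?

Subtracting 600 days from January 2, 2092:
Going back 2 days from January 2, 2092 reaches the end of the previous month; 600 − 2 = 598 left.
December 2091 has 31 days: 598 − 31 = 567 left.
November 2091 has 30 days: 567 − 30 = 537 left.
October 2091 has 31 days: 537 − 31 = 506 left.
September 2091 has 30 days: 506 − 30 = 476 left.
August 2091 has 31 days: 476 − 31 = 445 left.
July 2091 has 31 days: 445 − 31 = 414 left.
June 2091 has 30 days: 414 − 30 = 384 left.
May 2091 has 31 days: 384 − 31 = 353 left.
April 2091 has 30 days: 353 − 30 = 323 left.
March 2091 has 31 days: 323 − 31 = 292 left.
February 2091 has 28 days (2091 is not a leap year): 292 − 28 = 264 left.
January 2091 has 31 days: 264 − 31 = 233 left.
December 2090 has 31 days: 233 − 31 = 202 left.
November 2090 has 30 days: 202 − 30 = 172 left.
October 2090 has 31 days: 172 − 31 = 141 left.
September 2090 has 30 days: 141 − 30 = 111 left.
August 2090 has 31 days: 111 − 31 = 80 left.
July 2090 has 31 days: 80 − 31 = 49 left.
June 2090 has 30 days: 49 − 30 = 19 left.
May 2090 has 31 days; 31 − 19 = 12 → May 12, 2090.
Counting back 3 weeks (= 21 days) from May 12, 2090:
Going back 12 days from May 12, 2090 reaches the end of the previous month; 21 − 12 = 9 left.
April 2090 has 30 days; 30 − 9 = 21 → April 21, 2090.

April 21, 2090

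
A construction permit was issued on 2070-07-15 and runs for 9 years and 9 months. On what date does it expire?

April 15, 2080

Advancing 9 years and 9 months from July 15, 2070.
+9 years → 2079; month 7 + 9 = 16, which is month 4 of year 2080 → April 2080.
Day 15 is valid in April, giving April 15, 2080.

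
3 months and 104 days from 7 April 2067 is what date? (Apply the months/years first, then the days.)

October 19, 2067

Counting forward 3 months and 104 days from April 7, 2067: first the month/year part, then the days.
month 4 + 3 = 7 → July 2067.
Day 7 is valid in July, giving July 7, 2067.
Now add 104 days from July 7, 2067.
July has 31 days, so 31 − 7 = 24 days remain after July 7, 2067; 104 − 24 = 80 left.
August 2067 has 31 days: 80 − 31 = 49 left.
September 2067 has 30 days: 49 − 30 = 19 left.
19 days into October 2067 → October 19, 2067.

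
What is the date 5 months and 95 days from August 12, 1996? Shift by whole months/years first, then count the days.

Counting forward 5 months and 95 days from August 12, 1996: first the month/year part, then the days.
month 8 + 5 = 13, which is month 1 of year 1997 → January 1997.
Day 12 is valid in January, giving January 12, 1997.
Now add 95 days from January 12, 1997.
January has 31 days, so 31 − 12 = 19 days remain after January 12, 1997; 95 − 19 = 76 left.
February 1997 has 28 days (1997 is not a leap year): 76 − 28 = 48 left.
March 1997 has 31 days: 48 − 31 = 17 left.
17 days into April 1997 → April 17, 1997.

April 17, 1997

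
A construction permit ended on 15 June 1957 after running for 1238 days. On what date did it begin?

Subtracting 1238 days from June 15, 1957.
Going back 15 days from June 15, 1957 reaches the end of the previous month; 1238 − 15 = 1223 left.
May 1957 has 31 days: 1223 − 31 = 1192 left.
April 1957 has 30 days: 1192 − 30 = 1162 left.
March 1957 has 31 days: 1162 − 31 = 1131 left.
February 1957 has 28 days (1957 is not a leap year): 1131 − 28 = 1103 left.
January 1957 has 31 days: 1103 − 31 = 1072 left.
December 1956 has 31 days: 1072 − 31 = 1041 left.
November 1956 has 30 days: 1041 − 30 = 1011 left.
October 1956 has 31 days: 1011 − 31 = 980 left.
September 1956 has 30 days: 980 − 30 = 950 left.
August 1956 has 31 days: 950 − 31 = 919 left.
July 1956 has 31 days: 919 − 31 = 888 left.
June 1956 has 30 days: 888 − 30 = 858 left.
May 1956 has 31 days: 858 − 31 = 827 left.
April 1956 has 30 days: 827 − 30 = 797 left.
March 1956 has 31 days: 797 − 31 = 766 left.
February 1956 has 29 days (1956 is a leap year): 766 − 29 = 737 left.
January 1956 has 31 days: 737 − 31 = 706 left.
December 1955 has 31 days: 706 − 31 = 675 left.
November 1955 has 30 days: 675 − 30 = 645 left.
October 1955 has 31 days: 645 − 31 = 614 left.
September 1955 has 30 days: 614 − 30 = 584 left.
August 1955 has 31 days: 584 − 31 = 553 left.
July 1955 has 31 days: 553 − 31 = 522 left.
June 1955 has 30 days: 522 − 30 = 492 left.
May 1955 has 31 days: 492 − 31 = 461 left.
April 1955 has 30 days: 461 − 30 = 431 left.
March 1955 has 31 days: 431 − 31 = 400 left.
February 1955 has 28 days (1955 is not a leap year): 400 − 28 = 372 left.
January 1955 has 31 days: 372 − 31 = 341 left.
December 1954 has 31 days: 341 − 31 = 310 left.
November 1954 has 30 days: 310 − 30 = 280 left.
October 1954 has 31 days: 280 − 31 = 249 left.
September 1954 has 30 days: 249 − 30 = 219 left.
August 1954 has 31 days: 219 − 31 = 188 left.
July 1954 has 31 days: 188 − 31 = 157 left.
June 1954 has 30 days: 157 − 30 = 127 left.
May 1954 has 31 days: 127 − 31 = 96 left.
April 1954 has 30 days: 96 − 30 = 66 left.
March 1954 has 31 days: 66 − 31 = 35 left.
February 1954 has 28 days (1954 is not a leap year): 35 − 28 = 7 left.
January 1954 has 31 days; 31 − 7 = 24 → January 24, 1954.

January 24, 1954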